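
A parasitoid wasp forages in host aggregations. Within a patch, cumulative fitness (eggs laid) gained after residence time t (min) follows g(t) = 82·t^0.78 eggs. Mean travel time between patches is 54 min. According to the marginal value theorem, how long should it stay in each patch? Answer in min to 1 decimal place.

Maximise g(t)/(T+t): set derivative to zero → g'(t)(T+t) = g(t).
g'(t) = 0.78·82·t^-0.22. Setting 0.78·82·t^-0.22 = 82·t^0.78/(54+t) gives 0.78(54+t) = t, so 0.22·t = 0.78×54.
t* = 0.78×54/0.22 = 191.5 min.

191.5 min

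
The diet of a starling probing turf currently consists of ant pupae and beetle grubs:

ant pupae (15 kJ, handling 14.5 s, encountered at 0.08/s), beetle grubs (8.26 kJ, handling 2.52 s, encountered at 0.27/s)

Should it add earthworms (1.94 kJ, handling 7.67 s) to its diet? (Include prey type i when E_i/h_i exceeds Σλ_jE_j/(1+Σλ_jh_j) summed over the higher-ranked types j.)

No

Intake rate on the current diet: R = (0.08×15 + 0.27×8.26) / (1 + 0.08×14.5 + 0.27×2.52) = 3.43/2.84 = 1.208 kJ/s.
earthworms: E/h = 1.94/7.67 = 0.2529 kJ/s.
0.2529 < 1.208, so adding earthworms would lower the average — exclude it.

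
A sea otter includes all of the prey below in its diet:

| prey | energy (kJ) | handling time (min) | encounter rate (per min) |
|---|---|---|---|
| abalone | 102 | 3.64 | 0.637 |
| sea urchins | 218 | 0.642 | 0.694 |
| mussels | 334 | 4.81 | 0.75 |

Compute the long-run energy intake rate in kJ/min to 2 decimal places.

R = Σλ_iE_i / (1 + Σλ_ih_i)
Numerator: 0.637×102 + 0.694×218 + 0.75×334 = 466.8
Denominator: 1 + 0.637×3.64 + 0.694×0.642 + 0.75×4.81 = 7.372
R = 466.8/7.372 = 63.32 kJ/min

63.32 kJ/min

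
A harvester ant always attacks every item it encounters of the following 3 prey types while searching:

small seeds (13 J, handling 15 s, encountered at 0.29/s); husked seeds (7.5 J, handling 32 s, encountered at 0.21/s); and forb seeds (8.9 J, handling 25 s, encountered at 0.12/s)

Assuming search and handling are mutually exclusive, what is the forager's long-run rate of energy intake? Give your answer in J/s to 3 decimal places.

0.426 J/s

R = (0.29×13 + 0.21×7.5 + 0.12×8.9) / (1 + 0.29×15 + 0.21×32 + 0.12×25) = 6.413/15.07 = 0.4255 J/s.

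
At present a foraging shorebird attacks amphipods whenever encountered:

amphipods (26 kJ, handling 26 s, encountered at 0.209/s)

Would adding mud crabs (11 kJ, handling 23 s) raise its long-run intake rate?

No

On amphipods alone, R = ΣλE/(1+Σλh) = 5.434/6.434 = 0.8446 kJ/s.
Profitability of mud crabs: 11/23 = 0.4783 kJ/s.
Since 0.4783 < R, time spent handling mud crabs is better spent searching.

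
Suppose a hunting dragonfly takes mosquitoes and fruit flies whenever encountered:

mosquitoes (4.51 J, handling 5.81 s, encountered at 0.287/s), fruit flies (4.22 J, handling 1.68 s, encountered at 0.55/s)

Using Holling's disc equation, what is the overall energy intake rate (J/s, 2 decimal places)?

1.01 J/s

R = Σλ_iE_i / (1 + Σλ_ih_i)
Numerator: 0.287×4.51 + 0.55×4.22 = 3.615
Denominator: 1 + 0.287×5.81 + 0.55×1.68 = 3.591
R = 3.615/3.591 = 1.007 J/s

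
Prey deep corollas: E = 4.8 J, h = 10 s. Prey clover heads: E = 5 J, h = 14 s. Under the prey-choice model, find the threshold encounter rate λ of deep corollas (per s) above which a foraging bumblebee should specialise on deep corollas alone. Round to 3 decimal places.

The zero-one rule: include clover heads iff E₂/h₂ > λE₁/(1+λh₁). Equality gives the switch point.
λE₁h₂ = E₂ + λE₂h₁ ⇒ λ = E₂/(E₁h₂ − E₂h₁) = 5/(67.2 − 50) = 0.2907 per s.

0.291 per s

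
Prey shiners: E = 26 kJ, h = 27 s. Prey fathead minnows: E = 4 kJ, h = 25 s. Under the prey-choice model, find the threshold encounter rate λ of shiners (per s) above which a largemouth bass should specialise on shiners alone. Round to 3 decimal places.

0.007 per s

Drop fathead minnows once their profitability E₂/h₂ falls below the rate achievable on shiners alone: E₂/h₂ = λE₁/(1 + λh₁).
Solve for λ: λE₁h₂ = E₂(1 + λh₁) → λ(E₁h₂ − E₂h₁) = E₂ → λ = E₂/(E₁h₂ − E₂h₁).
λ = 4/(26×25 − 4×27) = 4/542 = 0.00738 per s.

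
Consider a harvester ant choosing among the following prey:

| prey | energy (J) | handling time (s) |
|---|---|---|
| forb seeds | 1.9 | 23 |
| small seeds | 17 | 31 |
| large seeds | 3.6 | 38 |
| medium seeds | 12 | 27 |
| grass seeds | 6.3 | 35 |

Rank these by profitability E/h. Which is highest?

In descending order of E/h:
small seeds: 17/31 = 0.548 J/s
medium seeds: 12/27 = 0.444 J/s
grass seeds: 6.3/35 = 0.18 J/s
large seeds: 3.6/38 = 0.0947 J/s
forb seeds: 1.9/23 = 0.0826 J/s

small seeds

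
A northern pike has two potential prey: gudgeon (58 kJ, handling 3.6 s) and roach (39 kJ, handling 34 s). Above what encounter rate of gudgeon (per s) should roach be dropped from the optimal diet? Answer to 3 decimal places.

Drop roach once their profitability E₂/h₂ falls below the rate achievable on gudgeon alone: E₂/h₂ = λE₁/(1 + λh₁).
Solve for λ: λE₁h₂ = E₂(1 + λh₁) → λ(E₁h₂ − E₂h₁) = E₂ → λ = E₂/(E₁h₂ − E₂h₁).
λ = 39/(58×34 − 39×3.6) = 39/1832 = 0.02129 per s.

0.021 per s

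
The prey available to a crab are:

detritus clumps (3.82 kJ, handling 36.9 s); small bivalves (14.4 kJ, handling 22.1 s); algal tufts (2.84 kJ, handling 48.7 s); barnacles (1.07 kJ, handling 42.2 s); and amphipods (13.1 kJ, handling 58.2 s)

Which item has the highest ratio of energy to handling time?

Profitability E/h (kJ/s): detritus clumps = 3.82/36.9 = 0.104, small bivalves = 14.4/22.1 = 0.652, algal tufts = 2.84/48.7 = 0.0583, barnacles = 1.07/42.2 = 0.0254, amphipods = 13.1/58.2 = 0.225.
Ranked: small bivalves > amphipods > detritus clumps > algal tufts > barnacles.

small bivalves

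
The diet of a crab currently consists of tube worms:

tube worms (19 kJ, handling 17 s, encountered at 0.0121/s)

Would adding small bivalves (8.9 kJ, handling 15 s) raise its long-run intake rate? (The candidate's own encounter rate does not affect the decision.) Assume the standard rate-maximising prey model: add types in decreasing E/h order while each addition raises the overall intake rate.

Yes

Intake rate on the current diet: R = (0.0121×19) / (1 + 0.0121×17) = 0.2299/1.206 = 0.1907 kJ/s.
Profitability of small bivalves: 8.9/15 = 0.5933 kJ/s.
0.5933 > 0.1907, so adding small bivalves raises the average — include it.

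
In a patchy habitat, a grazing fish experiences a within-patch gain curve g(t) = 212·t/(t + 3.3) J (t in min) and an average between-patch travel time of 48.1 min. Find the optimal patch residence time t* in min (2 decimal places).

12.60 min

Optimal t* satisfies g'(t*) = g(t*)/(T + t*).
g'(t) = 212·3.3/(t + 3.3)². Setting 212·3.3/(t+3.3)² = 212t/[(t+3.3)(48.1+t)] gives 3.3(48.1+t) = t(t+3.3), so t² = 3.3×48.1 = 158.7.
t* = √158.7 = 12.6 min.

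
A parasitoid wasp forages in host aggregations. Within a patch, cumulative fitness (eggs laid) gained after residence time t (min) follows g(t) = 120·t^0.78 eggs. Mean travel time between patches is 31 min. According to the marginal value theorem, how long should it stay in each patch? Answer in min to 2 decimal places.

Optimal t* satisfies g'(t*) = g(t*)/(T + t*).
g'(t) = 0.78·120·t^-0.22. Setting 0.78·120·t^-0.22 = 120·t^0.78/(31+t) gives 0.78(31+t) = t, so 0.22·t = 0.78×31.
t* = 0.78×31/0.22 = 109.9 min.

109.91 min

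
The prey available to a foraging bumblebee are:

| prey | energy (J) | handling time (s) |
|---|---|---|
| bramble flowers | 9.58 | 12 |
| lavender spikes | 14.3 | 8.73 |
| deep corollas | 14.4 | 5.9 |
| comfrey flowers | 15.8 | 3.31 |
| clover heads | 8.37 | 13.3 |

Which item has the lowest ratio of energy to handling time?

In descending order of E/h:
comfrey flowers: 15.8/3.31 = 4.77 J/s
deep corollas: 14.4/5.9 = 2.44 J/s
lavender spikes: 14.3/8.73 = 1.64 J/s
bramble flowers: 9.58/12 = 0.798 J/s
clover heads: 8.37/13.3 = 0.629 J/s

clover heads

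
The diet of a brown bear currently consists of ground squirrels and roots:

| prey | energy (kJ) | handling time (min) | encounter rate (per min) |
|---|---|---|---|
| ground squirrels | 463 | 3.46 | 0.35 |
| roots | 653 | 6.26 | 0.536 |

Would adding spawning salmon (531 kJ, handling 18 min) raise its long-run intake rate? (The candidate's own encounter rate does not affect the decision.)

Intake rate on the current diet: R = (0.35×463 + 0.536×653) / (1 + 0.35×3.46 + 0.536×6.26) = 512.1/5.566 = 91.99 kJ/min.
spawning salmon: E/h = 531/18 = 29.5 kJ/min.
Since 29.5 < R, time spent handling spawning salmon is better spent searching.

No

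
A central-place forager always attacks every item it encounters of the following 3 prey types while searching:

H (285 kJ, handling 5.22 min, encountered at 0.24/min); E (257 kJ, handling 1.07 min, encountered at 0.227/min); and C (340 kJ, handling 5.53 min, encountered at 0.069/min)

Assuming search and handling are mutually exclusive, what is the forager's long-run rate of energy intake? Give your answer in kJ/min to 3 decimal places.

52.202 kJ/min

R = (0.24×285 + 0.227×257 + 0.069×340) / (1 + 0.24×5.22 + 0.227×1.07 + 0.069×5.53) = 150.2/2.877 = 52.2 kJ/min.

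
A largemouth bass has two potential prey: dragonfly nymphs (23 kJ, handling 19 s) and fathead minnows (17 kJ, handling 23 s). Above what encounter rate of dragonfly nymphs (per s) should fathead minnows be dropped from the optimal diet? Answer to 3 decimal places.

0.083 per s

At the threshold, the rate on dragonfly nymphs alone equals the profitability of fathead minnows: λ·23/(1 + λ·19) = 17/23 = 0.7391.
Rearranging, λ(23 − 0.7391×19) = 0.7391, so λ = 0.7391/8.957 = 0.08252 per s.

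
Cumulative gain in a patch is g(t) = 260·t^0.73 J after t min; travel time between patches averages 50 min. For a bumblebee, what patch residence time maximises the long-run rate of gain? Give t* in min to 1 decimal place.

135.2 min

By the marginal value theorem, leave when the instantaneous gain rate g'(t) equals the habitat-wide average g(t)/(T + t).
g'(t) = 0.73·260·t^-0.27. Setting 0.73·260·t^-0.27 = 260·t^0.73/(50+t) gives 0.73(50+t) = t, so 0.27·t = 0.73×50.
t* = 0.73×50/0.27 = 135.2 min.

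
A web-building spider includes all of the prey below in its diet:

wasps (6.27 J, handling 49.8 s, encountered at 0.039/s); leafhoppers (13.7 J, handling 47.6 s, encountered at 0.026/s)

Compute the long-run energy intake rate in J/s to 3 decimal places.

0.144 J/s

R = Σλ_iE_i / (1 + Σλ_ih_i)
Numerator: 0.039×6.27 + 0.026×13.7 = 0.6007
Denominator: 1 + 0.039×49.8 + 0.026×47.6 = 4.18
R = 0.6007/4.18 = 0.1437 J/s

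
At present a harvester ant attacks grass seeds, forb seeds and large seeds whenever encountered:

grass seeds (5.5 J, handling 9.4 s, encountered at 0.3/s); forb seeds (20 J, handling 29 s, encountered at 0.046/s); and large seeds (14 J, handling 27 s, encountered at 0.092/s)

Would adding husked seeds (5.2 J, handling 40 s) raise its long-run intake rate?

No

On grass seeds, forb seeds and large seeds alone, R = ΣλE/(1+Σλh) = 3.858/7.638 = 0.5051 J/s.
husked seeds: E/h = 5.2/40 = 0.13 J/s.
Since 0.13 < R, time spent handling husked seeds is better spent searching.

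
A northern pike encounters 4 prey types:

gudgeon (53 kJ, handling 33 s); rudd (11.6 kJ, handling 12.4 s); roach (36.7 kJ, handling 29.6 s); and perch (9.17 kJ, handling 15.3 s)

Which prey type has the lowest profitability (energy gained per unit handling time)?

In descending order of E/h:
gudgeon: 53/33 = 1.61 kJ/s
roach: 36.7/29.6 = 1.24 kJ/s
rudd: 11.6/12.4 = 0.935 kJ/s
perch: 9.17/15.3 = 0.599 kJ/s

perch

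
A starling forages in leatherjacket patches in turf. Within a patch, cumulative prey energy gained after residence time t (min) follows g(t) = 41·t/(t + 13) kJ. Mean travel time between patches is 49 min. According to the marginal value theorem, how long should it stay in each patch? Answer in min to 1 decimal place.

25.2 min

By the marginal value theorem, leave when the instantaneous gain rate g'(t) equals the habitat-wide average g(t)/(T + t).
g'(t) = 41·13/(t + 13)². Setting 41·13/(t+13)² = 41t/[(t+13)(49+t)] gives 13(49+t) = t(t+13), so t² = 13×49 = 637.
t* = √637 = 25.24 min.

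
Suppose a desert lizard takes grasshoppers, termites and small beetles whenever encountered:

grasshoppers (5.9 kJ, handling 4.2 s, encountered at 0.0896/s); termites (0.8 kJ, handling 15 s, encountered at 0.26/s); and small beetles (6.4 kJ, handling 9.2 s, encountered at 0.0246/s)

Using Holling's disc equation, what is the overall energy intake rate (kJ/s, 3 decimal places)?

R = Σλ_iE_i / (1 + Σλ_ih_i)
Numerator: 0.0896×5.9 + 0.26×0.8 + 0.0246×6.4 = 0.8941
Denominator: 1 + 0.0896×4.2 + 0.26×15 + 0.0246×9.2 = 5.503
R = 0.8941/5.503 = 0.1625 kJ/s

0.162 kJ/s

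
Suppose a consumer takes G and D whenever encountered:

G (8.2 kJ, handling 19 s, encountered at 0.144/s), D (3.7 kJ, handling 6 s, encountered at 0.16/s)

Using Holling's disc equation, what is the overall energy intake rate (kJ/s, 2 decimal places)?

R = Σλ_iE_i / (1 + Σλ_ih_i)
Numerator: 0.144×8.2 + 0.16×3.7 = 1.773
Denominator: 1 + 0.144×19 + 0.16×6 = 4.696
R = 1.773/4.696 = 0.3775 kJ/s

0.38 kJ/s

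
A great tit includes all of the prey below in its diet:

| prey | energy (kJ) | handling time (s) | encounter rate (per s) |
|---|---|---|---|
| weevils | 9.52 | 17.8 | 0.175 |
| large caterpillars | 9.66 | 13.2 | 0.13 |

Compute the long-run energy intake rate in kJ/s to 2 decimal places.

0.50 kJ/s

R = Σλ_iE_i / (1 + Σλ_ih_i)
Numerator: 0.175×9.52 + 0.13×9.66 = 2.922
Denominator: 1 + 0.175×17.8 + 0.13×13.2 = 5.831
R = 2.922/5.831 = 0.5011 kJ/s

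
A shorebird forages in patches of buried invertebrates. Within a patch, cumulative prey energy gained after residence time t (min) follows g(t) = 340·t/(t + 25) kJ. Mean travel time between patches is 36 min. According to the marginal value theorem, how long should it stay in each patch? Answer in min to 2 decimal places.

Optimal t* satisfies g'(t*) = g(t*)/(T + t*).
g'(t) = 340·25/(t + 25)². Setting 340·25/(t+25)² = 340t/[(t+25)(36+t)] gives 25(36+t) = t(t+25), so t² = 25×36 = 900.
t* = √900 = 30 min.

30.00 min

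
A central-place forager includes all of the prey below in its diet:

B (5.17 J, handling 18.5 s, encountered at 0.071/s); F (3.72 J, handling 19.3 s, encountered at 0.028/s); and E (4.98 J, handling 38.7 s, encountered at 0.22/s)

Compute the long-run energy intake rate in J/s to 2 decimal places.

0.14 J/s

R = Σλ_iE_i / (1 + Σλ_ih_i)
Numerator: 0.071×5.17 + 0.028×3.72 + 0.22×4.98 = 1.567
Denominator: 1 + 0.071×18.5 + 0.028×19.3 + 0.22×38.7 = 11.37
R = 1.567/11.37 = 0.1378 J/s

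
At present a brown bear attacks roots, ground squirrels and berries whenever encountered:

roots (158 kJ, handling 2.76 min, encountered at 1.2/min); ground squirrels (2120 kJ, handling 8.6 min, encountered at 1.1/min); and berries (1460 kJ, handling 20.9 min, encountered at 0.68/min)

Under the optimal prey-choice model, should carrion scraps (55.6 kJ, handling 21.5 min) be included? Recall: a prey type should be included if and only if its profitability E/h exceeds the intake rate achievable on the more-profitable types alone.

On roots, ground squirrels and berries alone, R = ΣλE/(1+Σλh) = 3514/27.98 = 125.6 kJ/min.
Profitability of carrion scraps: 55.6/21.5 = 2.586 kJ/min.
2.586 < 125.6, so adding carrion scraps would lower the average — exclude it.

No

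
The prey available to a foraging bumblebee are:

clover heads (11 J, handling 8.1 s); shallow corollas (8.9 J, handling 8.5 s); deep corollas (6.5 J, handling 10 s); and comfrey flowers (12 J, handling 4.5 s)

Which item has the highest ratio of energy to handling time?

Profitability E/h (J/s): clover heads = 11/8.1 = 1.36, shallow corollas = 8.9/8.5 = 1.05, deep corollas = 6.5/10 = 0.65, comfrey flowers = 12/4.5 = 2.67.
Ranked: comfrey flowers > clover heads > shallow corollas > deep corollas.

comfrey flowers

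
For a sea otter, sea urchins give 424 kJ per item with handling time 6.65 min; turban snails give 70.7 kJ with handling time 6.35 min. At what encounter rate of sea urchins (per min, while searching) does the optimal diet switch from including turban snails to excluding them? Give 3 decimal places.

0.032 per min

The zero-one rule: include turban snails iff E₂/h₂ > λE₁/(1+λh₁). Equality gives the switch point.
λE₁h₂ = E₂ + λE₂h₁ ⇒ λ = E₂/(E₁h₂ − E₂h₁) = 70.7/(2692 − 470.2) = 0.03181 per min.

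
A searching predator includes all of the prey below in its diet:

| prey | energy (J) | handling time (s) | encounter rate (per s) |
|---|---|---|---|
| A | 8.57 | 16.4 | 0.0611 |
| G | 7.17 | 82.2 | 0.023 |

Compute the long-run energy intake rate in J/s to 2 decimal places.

R = Σλ_iE_i / (1 + Σλ_ih_i)
Numerator: 0.0611×8.57 + 0.023×7.17 = 0.6885
Denominator: 1 + 0.0611×16.4 + 0.023×82.2 = 3.893
R = 0.6885/3.893 = 0.1769 J/s

0.18 J/s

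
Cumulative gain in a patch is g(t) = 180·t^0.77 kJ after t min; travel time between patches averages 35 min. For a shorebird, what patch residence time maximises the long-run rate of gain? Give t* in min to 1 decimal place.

Maximise g(t)/(T+t): set derivative to zero → g'(t)(T+t) = g(t).
g'(t) = 0.77·180·t^-0.23. Setting 0.77·180·t^-0.23 = 180·t^0.77/(35+t) gives 0.77(35+t) = t, so 0.23·t = 0.77×35.
t* = 0.77×35/0.23 = 117.2 min.

117.2 min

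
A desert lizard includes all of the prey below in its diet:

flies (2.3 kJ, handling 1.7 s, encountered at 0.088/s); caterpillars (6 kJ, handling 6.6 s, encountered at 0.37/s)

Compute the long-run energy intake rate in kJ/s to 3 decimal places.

Energy encountered per unit search time: 0.088×2.3 + 0.37×6 = 2.422 kJ/s.
Handling time per unit search time: 0.088×1.7 + 0.37×6.6 = 2.592.
Rate = 2.422/(1 + 2.592) = 0.6745 kJ/s.

0.674 kJ/s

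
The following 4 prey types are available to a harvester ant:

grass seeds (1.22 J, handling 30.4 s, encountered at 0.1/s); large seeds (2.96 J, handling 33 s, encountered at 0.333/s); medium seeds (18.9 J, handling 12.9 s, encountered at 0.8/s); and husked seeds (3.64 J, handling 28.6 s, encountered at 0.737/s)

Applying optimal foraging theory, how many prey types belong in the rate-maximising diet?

1

Rank by E/h (J/s): medium seeds 1.47, husked seeds 0.127, large seeds 0.0897, grass seeds 0.0401. Include each in turn until the next type's E/h falls below the running intake rate.
Rate on top 1: 1.336. husked seeds: 0.127 < 1.336 → exclude; stop.
Optimal diet: medium seeds — 1 of 4 types.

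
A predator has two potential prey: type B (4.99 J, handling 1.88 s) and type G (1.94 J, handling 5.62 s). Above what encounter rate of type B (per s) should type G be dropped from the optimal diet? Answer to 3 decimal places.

0.080 per s

The zero-one rule: include type G iff E₂/h₂ > λE₁/(1+λh₁). Equality gives the switch point.
λE₁h₂ = E₂ + λE₂h₁ ⇒ λ = E₂/(E₁h₂ − E₂h₁) = 1.94/(28.04 − 3.647) = 0.07952 per s.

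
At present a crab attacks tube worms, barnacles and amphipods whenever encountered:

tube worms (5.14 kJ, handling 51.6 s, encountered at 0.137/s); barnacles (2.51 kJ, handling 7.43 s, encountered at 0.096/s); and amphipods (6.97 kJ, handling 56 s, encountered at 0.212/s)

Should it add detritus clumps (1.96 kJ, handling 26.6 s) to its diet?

On tube worms, barnacles and amphipods alone, R = ΣλE/(1+Σλh) = 2.423/20.65 = 0.1173 kJ/s.
Profitability of detritus clumps: 1.96/26.6 = 0.07368 kJ/s.
Since 0.07368 < R, time spent handling detritus clumps is better spent searching.

No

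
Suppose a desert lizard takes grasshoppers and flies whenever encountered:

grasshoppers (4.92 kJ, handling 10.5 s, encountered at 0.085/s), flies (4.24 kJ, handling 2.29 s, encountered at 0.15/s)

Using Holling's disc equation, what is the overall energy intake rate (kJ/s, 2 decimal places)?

R = (0.085×4.92 + 0.15×4.24) / (1 + 0.085×10.5 + 0.15×2.29) = 1.054/2.236 = 0.4715 kJ/s.

0.47 kJ/s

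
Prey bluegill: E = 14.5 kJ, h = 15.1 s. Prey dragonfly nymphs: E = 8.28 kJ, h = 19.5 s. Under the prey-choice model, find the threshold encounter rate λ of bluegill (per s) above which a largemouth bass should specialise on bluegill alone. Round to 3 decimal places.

0.052 per s

At the threshold, the rate on bluegill alone equals the profitability of dragonfly nymphs: λ·14.5/(1 + λ·15.1) = 8.28/19.5 = 0.4246.
Rearranging, λ(14.5 − 0.4246×15.1) = 0.4246, so λ = 0.4246/8.088 = 0.0525 per s.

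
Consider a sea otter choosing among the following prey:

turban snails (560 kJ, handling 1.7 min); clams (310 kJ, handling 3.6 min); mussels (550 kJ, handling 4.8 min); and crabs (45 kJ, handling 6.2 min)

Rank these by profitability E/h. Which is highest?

turban snails

Profitability E/h (kJ/min): turban snails = 560/1.7 = 329, clams = 310/3.6 = 86.1, mussels = 550/4.8 = 115, crabs = 45/6.2 = 7.26.
Ranked: turban snails > mussels > clams > crabs.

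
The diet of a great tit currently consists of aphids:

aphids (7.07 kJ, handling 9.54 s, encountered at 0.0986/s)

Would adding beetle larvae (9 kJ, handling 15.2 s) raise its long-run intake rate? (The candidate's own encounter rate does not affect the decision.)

Yes

Intake rate on the current diet: R = (0.0986×7.07) / (1 + 0.0986×9.54) = 0.6971/1.941 = 0.3592 kJ/s.
Profitability of beetle larvae: 9/15.2 = 0.5921 kJ/s.
Since 0.5921 > R, including beetle larvae increases the long-run rate.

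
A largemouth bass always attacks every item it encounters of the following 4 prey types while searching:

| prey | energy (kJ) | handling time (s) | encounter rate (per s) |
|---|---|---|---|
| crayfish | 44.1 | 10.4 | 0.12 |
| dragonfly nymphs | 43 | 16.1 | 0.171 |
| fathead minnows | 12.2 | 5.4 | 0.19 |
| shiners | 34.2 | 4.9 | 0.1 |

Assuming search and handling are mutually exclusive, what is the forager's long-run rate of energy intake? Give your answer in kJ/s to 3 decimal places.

R = Σλ_iE_i / (1 + Σλ_ih_i)
Numerator: 0.12×44.1 + 0.171×43 + 0.19×12.2 + 0.1×34.2 = 18.38
Denominator: 1 + 0.12×10.4 + 0.171×16.1 + 0.19×5.4 + 0.1×4.9 = 6.517
R = 18.38/6.517 = 2.821 kJ/s

2.821 kJ/s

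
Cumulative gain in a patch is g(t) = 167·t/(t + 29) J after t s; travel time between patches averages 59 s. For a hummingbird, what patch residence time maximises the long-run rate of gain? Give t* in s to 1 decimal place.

41.4 s

Optimal t* satisfies g'(t*) = g(t*)/(T + t*).
g'(t) = 167·29/(t + 29)². Setting 167·29/(t+29)² = 167t/[(t+29)(59+t)] gives 29(59+t) = t(t+29), so t² = 29×59 = 1711.
t* = √1711 = 41.36 s.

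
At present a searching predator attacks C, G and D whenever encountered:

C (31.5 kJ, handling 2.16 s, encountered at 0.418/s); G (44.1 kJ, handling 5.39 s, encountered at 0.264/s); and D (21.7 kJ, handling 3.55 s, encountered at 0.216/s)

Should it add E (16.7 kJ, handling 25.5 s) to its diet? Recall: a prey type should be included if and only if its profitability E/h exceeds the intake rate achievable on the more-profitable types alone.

Intake rate on the current diet: R = (0.418×31.5 + 0.264×44.1 + 0.216×21.7) / (1 + 0.418×2.16 + 0.264×5.39 + 0.216×3.55) = 29.5/4.093 = 7.207 kJ/s.
Profitability of E: 16.7/25.5 = 0.6549 kJ/s.
0.6549 < 7.207, so adding E would lower the average — exclude it.

No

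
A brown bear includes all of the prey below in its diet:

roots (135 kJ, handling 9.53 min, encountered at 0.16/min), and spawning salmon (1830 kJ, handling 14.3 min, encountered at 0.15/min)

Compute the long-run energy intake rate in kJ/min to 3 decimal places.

R = Σλ_iE_i / (1 + Σλ_ih_i)
Numerator: 0.16×135 + 0.15×1830 = 296.1
Denominator: 1 + 0.16×9.53 + 0.15×14.3 = 4.67
R = 296.1/4.67 = 63.41 kJ/min

63.407 kJ/min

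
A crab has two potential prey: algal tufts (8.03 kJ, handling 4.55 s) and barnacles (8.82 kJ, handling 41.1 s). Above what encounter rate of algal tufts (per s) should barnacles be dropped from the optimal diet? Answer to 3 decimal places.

At the threshold, the rate on algal tufts alone equals the profitability of barnacles: λ·8.03/(1 + λ·4.55) = 8.82/41.1 = 0.2146.
Rearranging, λ(8.03 − 0.2146×4.55) = 0.2146, so λ = 0.2146/7.054 = 0.03042 per s.

0.030 per s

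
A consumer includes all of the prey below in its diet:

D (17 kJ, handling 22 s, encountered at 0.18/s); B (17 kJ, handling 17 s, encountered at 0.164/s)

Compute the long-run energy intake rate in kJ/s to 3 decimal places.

R = Σλ_iE_i / (1 + Σλ_ih_i)
Numerator: 0.18×17 + 0.164×17 = 5.848
Denominator: 1 + 0.18×22 + 0.164×17 = 7.748
R = 5.848/7.748 = 0.7548 kJ/s

0.755 kJ/s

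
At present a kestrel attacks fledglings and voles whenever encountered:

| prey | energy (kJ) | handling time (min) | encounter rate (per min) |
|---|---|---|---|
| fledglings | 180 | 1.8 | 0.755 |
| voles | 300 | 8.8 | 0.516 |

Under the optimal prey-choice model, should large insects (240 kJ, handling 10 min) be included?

Current rate: (0.755×180 + 0.516×300)/(1 + 0.755×1.8 + 0.516×8.8) = 42.13 kJ/min.
Profitability of large insects: 240/10 = 24 kJ/min.
Since 24 < R, time spent handling large insects is better spent searching.

No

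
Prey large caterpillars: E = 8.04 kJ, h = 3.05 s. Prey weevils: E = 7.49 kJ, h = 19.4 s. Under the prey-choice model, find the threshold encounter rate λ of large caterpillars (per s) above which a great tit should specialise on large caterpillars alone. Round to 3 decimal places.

0.056 per s

At the threshold, the rate on large caterpillars alone equals the profitability of weevils: λ·8.04/(1 + λ·3.05) = 7.49/19.4 = 0.3861.
Rearranging, λ(8.04 − 0.3861×3.05) = 0.3861, so λ = 0.3861/6.862 = 0.05626 per s.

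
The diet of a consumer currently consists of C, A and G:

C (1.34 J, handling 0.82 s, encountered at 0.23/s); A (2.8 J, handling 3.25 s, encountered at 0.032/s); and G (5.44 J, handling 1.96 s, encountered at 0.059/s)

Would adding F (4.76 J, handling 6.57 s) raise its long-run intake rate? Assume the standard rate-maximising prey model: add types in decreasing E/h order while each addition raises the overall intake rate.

Yes

Current rate: (0.23×1.34 + 0.032×2.8 + 0.059×5.44)/(1 + 0.23×0.82 + 0.032×3.25 + 0.059×1.96) = 0.5104 J/s.
F: E/h = 4.76/6.57 = 0.7245 J/s.
Since 0.7245 > R, including F increases the long-run rate.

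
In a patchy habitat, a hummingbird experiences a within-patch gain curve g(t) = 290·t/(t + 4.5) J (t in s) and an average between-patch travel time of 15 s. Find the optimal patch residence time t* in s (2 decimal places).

Maximise g(t)/(T+t): set derivative to zero → g'(t)(T+t) = g(t).
g'(t) = 290·4.5/(t + 4.5)². Setting 290·4.5/(t+4.5)² = 290t/[(t+4.5)(15+t)] gives 4.5(15+t) = t(t+4.5), so t² = 4.5×15 = 67.5.
t* = √67.5 = 8.216 s.

8.22 s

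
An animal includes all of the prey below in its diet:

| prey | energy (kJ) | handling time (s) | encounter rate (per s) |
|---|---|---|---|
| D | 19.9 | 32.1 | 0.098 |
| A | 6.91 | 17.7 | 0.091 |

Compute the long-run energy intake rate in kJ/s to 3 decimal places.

R = Σλ_iE_i / (1 + Σλ_ih_i)
Numerator: 0.098×19.9 + 0.091×6.91 = 2.579
Denominator: 1 + 0.098×32.1 + 0.091×17.7 = 5.756
R = 2.579/5.756 = 0.448 kJ/s

0.448 kJ/s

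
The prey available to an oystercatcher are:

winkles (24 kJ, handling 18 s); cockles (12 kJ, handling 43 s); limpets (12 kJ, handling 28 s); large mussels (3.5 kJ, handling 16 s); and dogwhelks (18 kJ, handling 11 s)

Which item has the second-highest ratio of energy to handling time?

Profitability E/h (kJ/s): winkles = 24/18 = 1.33, cockles = 12/43 = 0.279, limpets = 12/28 = 0.429, large mussels = 3.5/16 = 0.219, dogwhelks = 18/11 = 1.64.
Ranked: dogwhelks > winkles > limpets > cockles > large mussels.

winkles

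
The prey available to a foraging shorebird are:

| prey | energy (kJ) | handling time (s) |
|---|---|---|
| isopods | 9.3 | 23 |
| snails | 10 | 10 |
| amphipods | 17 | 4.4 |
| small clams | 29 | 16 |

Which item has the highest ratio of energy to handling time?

Profitability E/h (kJ/s): isopods = 9.3/23 = 0.404, snails = 10/10 = 1, amphipods = 17/4.4 = 3.86, small clams = 29/16 = 1.81.
Ranked: amphipods > small clams > snails > isopods.

amphipods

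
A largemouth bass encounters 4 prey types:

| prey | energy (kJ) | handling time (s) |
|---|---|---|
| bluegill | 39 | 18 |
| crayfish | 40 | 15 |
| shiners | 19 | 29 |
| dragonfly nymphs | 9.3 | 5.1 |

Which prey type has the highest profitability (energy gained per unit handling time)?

Profitability E/h (kJ/s): bluegill = 39/18 = 2.17, crayfish = 40/15 = 2.67, shiners = 19/29 = 0.655, dragonfly nymphs = 9.3/5.1 = 1.82.
Ranked: crayfish > bluegill > dragonfly nymphs > shiners.

crayfish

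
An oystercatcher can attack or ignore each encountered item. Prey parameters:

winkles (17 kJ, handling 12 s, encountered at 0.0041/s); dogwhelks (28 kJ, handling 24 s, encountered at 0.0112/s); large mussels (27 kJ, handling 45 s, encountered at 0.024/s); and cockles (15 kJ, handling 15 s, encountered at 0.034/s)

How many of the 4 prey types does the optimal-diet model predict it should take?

4

Rank by E/h (kJ/s): winkles 1.42, dogwhelks 1.17, cockles 1, large mussels 0.6. Include each in turn until the next type's E/h falls below the running intake rate.
Rate on top 1: 0.06643. dogwhelks: 1.17 > 0.06643 → include.
Rate on top 2: 0.2908. cockles: 1 > 0.2908 → include.
Rate on top 3: 0.4887. large mussels: 0.6 > 0.4887 → include.
Optimal diet: winkles, dogwhelks, cockles, large mussels — 4 of 4 types.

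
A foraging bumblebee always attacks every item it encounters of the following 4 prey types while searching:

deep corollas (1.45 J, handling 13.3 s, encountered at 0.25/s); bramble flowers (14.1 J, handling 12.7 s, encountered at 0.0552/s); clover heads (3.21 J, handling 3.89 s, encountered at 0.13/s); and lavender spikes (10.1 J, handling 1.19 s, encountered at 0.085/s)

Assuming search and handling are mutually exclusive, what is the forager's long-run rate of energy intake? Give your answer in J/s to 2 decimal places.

Energy encountered per unit search time: 0.25×1.45 + 0.0552×14.1 + 0.13×3.21 + 0.085×10.1 = 2.417 J/s.
Handling time per unit search time: 0.25×13.3 + 0.0552×12.7 + 0.13×3.89 + 0.085×1.19 = 4.633.
Rate = 2.417/(1 + 4.633) = 0.429 J/s.

0.43 J/s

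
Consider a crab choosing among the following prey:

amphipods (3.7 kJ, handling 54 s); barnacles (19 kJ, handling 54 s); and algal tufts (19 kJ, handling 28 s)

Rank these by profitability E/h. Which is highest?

In descending order of E/h:
algal tufts: 19/28 = 0.679 kJ/s
barnacles: 19/54 = 0.352 kJ/s
amphipods: 3.7/54 = 0.0685 kJ/s

algal tufts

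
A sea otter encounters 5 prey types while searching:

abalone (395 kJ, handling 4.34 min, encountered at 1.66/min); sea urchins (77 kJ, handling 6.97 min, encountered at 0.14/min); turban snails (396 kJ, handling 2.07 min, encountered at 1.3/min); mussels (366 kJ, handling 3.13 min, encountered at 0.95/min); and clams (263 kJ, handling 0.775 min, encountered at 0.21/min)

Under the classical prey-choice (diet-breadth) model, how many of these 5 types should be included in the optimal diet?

2

Profitabilities (E/h, kJ/min): clams 339, turban snails 191, mussels 117, abalone 91, sea urchins 11. Add prey in this order while the next type's profitability exceeds the intake rate on those already taken.
Rate on top 1: 47.5. turban snails: 191 > 47.5 → include.
Rate on top 2: 147.9. mussels: 117 < 147.9 → exclude; stop.
Optimal diet: clams, turban snails — 2 of 5 types.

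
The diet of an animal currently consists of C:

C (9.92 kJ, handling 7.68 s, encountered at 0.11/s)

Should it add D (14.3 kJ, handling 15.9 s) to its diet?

Yes

On C alone, R = ΣλE/(1+Σλh) = 1.091/1.845 = 0.5915 kJ/s.
D: E/h = 14.3/15.9 = 0.8994 kJ/s.
Since 0.8994 > R, including D increases the long-run rate.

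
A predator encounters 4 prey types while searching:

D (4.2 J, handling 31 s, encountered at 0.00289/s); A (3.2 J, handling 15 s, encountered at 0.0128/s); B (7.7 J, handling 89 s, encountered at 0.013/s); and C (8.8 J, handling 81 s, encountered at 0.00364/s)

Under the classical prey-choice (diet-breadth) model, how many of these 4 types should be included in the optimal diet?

4

Rank by E/h (J/s): A 0.213, D 0.135, C 0.109, B 0.0865. Include each in turn until the next type's E/h falls below the running intake rate.
Rate on top 1: 0.03436. D: 0.135 > 0.03436 → include.
Rate on top 2: 0.04143. C: 0.109 > 0.04143 → include.
Rate on top 3: 0.054. B: 0.0865 > 0.054 → include.
Optimal diet: A, D, C, B — 4 of 4 types.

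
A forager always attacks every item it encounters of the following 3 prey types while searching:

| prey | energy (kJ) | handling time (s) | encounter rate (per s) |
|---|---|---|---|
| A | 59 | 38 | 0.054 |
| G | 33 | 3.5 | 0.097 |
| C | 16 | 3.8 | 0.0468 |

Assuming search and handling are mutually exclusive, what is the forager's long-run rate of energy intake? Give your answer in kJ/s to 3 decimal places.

1.999 kJ/s

Energy encountered per unit search time: 0.054×59 + 0.097×33 + 0.0468×16 = 7.136 kJ/s.
Handling time per unit search time: 0.054×38 + 0.097×3.5 + 0.0468×3.8 = 2.569.
Rate = 7.136/(1 + 2.569) = 1.999 kJ/s.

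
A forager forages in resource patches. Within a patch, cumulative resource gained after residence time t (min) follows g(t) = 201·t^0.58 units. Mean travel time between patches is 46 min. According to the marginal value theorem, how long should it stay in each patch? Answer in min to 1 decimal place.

Optimal t* satisfies g'(t*) = g(t*)/(T + t*).
g'(t) = 0.58·201·t^-0.42. Setting 0.58·201·t^-0.42 = 201·t^0.58/(46+t) gives 0.58(46+t) = t, so 0.42·t = 0.58×46.
t* = 0.58×46/0.42 = 63.52 min.

63.5 min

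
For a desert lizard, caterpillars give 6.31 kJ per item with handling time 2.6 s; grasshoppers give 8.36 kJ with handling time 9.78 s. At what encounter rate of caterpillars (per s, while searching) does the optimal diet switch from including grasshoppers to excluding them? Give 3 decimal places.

The zero-one rule: include grasshoppers iff E₂/h₂ > λE₁/(1+λh₁). Equality gives the switch point.
λE₁h₂ = E₂ + λE₂h₁ ⇒ λ = E₂/(E₁h₂ − E₂h₁) = 8.36/(61.71 − 21.74) = 0.2091 per s.

0.209 per s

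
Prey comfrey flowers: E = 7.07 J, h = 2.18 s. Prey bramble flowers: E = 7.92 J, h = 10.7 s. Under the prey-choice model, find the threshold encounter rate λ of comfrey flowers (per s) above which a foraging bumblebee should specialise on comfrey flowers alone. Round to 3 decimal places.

0.136 per s

Drop bramble flowers once their profitability E₂/h₂ falls below the rate achievable on comfrey flowers alone: E₂/h₂ = λE₁/(1 + λh₁).
Solve for λ: λE₁h₂ = E₂(1 + λh₁) → λ(E₁h₂ − E₂h₁) = E₂ → λ = E₂/(E₁h₂ − E₂h₁).
λ = 7.92/(7.07×10.7 − 7.92×2.18) = 7.92/58.38 = 0.1357 per s.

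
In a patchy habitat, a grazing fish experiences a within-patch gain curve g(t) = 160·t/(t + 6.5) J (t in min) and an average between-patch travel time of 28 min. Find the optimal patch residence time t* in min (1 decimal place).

By the marginal value theorem, leave when the instantaneous gain rate g'(t) equals the habitat-wide average g(t)/(T + t).
g'(t) = 160·6.5/(t + 6.5)². Setting 160·6.5/(t+6.5)² = 160t/[(t+6.5)(28+t)] gives 6.5(28+t) = t(t+6.5), so t² = 6.5×28 = 182.
t* = √182 = 13.49 min.

13.5 min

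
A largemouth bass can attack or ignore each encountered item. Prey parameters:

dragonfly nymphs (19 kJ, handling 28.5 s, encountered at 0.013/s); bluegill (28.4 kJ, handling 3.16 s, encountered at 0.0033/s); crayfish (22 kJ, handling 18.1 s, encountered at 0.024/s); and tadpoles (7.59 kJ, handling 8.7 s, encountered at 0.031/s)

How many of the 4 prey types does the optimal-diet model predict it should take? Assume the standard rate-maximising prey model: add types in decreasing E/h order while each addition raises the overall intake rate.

E/h in descending order: bluegill 8.99, crayfish 1.22, tadpoles 0.872, dragonfly nymphs 0.667 kJ/s. The optimal diet is the largest prefix of this list for which every included type satisfies E_i/h_i > R on the types above it.
Rate on top 1: 0.09275. crayfish: 1.22 > 0.09275 → include.
Rate on top 2: 0.4303. tadpoles: 0.872 > 0.4303 → include.
Rate on top 3: 0.4999. dragonfly nymphs: 0.667 > 0.4999 → include.
Optimal diet: bluegill, crayfish, tadpoles, dragonfly nymphs — 4 of 4 types.

4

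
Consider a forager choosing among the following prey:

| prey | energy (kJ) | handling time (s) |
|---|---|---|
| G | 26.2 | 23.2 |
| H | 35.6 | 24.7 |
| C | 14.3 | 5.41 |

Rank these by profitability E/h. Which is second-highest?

H

Profitability E/h (kJ/s): G = 26.2/23.2 = 1.13, H = 35.6/24.7 = 1.44, C = 14.3/5.41 = 2.64.
Ranked: C > H > G.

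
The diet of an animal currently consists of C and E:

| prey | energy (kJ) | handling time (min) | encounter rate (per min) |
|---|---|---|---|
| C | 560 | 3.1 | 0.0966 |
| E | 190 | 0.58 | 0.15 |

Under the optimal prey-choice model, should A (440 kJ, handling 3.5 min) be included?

Yes

Intake rate on the current diet: R = (0.0966×560 + 0.15×190) / (1 + 0.0966×3.1 + 0.15×0.58) = 82.6/1.386 = 59.57 kJ/min.
A: E/h = 440/3.5 = 125.7 kJ/min.
125.7 > 59.57, so adding A raises the average — include it.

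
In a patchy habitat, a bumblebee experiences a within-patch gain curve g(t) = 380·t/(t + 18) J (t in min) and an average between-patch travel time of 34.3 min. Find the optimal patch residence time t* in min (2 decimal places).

By the marginal value theorem, leave when the instantaneous gain rate g'(t) equals the habitat-wide average g(t)/(T + t).
g'(t) = 380·18/(t + 18)². Setting 380·18/(t+18)² = 380t/[(t+18)(34.3+t)] gives 18(34.3+t) = t(t+18), so t² = 18×34.3 = 617.4.
t* = √617.4 = 24.85 min.

24.85 min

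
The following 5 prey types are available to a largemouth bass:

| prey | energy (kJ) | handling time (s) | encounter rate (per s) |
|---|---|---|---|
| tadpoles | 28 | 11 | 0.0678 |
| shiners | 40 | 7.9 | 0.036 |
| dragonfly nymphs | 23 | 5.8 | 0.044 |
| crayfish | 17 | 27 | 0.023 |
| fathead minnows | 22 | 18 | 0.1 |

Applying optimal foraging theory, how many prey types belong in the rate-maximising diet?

3

Profitabilities (E/h, kJ/s): shiners 5.06, dragonfly nymphs 3.97, tadpoles 2.55, fathead minnows 1.22, crayfish 0.63. Add prey in this order while the next type's profitability exceeds the intake rate on those already taken.
Rate on top 1: 1.121. dragonfly nymphs: 3.97 > 1.121 → include.
Rate on top 2: 1.593. tadpoles: 2.55 > 1.593 → include.
Rate on top 3: 1.904. fathead minnows: 1.22 < 1.904 → exclude; stop.
Optimal diet: shiners, dragonfly nymphs, tadpoles — 3 of 5 types.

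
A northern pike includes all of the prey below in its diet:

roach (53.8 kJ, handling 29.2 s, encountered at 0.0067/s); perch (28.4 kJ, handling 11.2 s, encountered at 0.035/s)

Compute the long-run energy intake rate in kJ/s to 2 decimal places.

R = (0.0067×53.8 + 0.035×28.4) / (1 + 0.0067×29.2 + 0.035×11.2) = 1.354/1.588 = 0.8531 kJ/s.

0.85 kJ/s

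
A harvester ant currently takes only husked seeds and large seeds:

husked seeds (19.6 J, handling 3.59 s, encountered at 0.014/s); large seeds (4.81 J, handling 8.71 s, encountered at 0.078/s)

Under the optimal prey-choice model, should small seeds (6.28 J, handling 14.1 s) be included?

Current rate: (0.014×19.6 + 0.078×4.81)/(1 + 0.014×3.59 + 0.078×8.71) = 0.3756 J/s.
small seeds: E/h = 6.28/14.1 = 0.4454 J/s.
0.4454 > 0.3756, so adding small seeds raises the average — include it.

Yes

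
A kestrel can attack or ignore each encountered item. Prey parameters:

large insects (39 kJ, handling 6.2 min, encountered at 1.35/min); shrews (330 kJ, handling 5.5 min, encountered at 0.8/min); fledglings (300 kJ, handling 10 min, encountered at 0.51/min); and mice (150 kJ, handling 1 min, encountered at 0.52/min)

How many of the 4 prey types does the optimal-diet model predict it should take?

E/h in descending order: mice 150, shrews 60, fledglings 30, large insects 6.29 kJ/min. The optimal diet is the largest prefix of this list for which every included type satisfies E_i/h_i > R on the types above it.
Rate on top 1: 51.32. shrews: 60 > 51.32 → include.
Rate on top 2: 57.77. fledglings: 30 < 57.77 → exclude; stop.
Optimal diet: mice, shrews — 2 of 4 types.

2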